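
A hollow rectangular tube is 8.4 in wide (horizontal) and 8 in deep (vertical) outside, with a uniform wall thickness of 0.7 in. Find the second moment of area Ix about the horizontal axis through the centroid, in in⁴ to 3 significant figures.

Treat the section as a set of non-overlapping primitives; coordinates are from the bounding-box lower-left.
Outer rectangle: 8.4 × 8, A = 67.2 in², y = 4 in, Ī = 358.4 in⁴.
Inner void (subtracted): 7 × 6.6, A = 46.2 in², y = 4 in, Ī = 167.71 in⁴.
By symmetry the centroid is at mid-height, ȳ = 4 in.
All pieces are centred on the horizontal axis through the centroid, so I = ΣĪ (holes subtracted) = 190.69 in⁴.

Ix ≈ 191 in⁴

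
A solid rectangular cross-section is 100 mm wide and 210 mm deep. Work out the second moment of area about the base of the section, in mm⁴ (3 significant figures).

I_base ≈ 3.09 × 10⁸ mm⁴

The section: 100 × 210, A = 21 000 mm², y = 105 mm, Ī = 77 175 000 mm⁴.
Transfer it to the base of the section using Ī + A·d² with d = y − 0:
  the section: d = 105 mm → contributes +308 700 000 mm⁴
Total I = 308 700 000 mm⁴.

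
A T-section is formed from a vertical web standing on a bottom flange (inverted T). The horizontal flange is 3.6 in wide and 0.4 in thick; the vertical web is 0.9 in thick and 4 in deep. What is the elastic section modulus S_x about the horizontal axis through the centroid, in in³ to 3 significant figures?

Split into non-overlapping primitives; take the origin at the lower-left of the bounding box.
Flange: 3.6 × 0.4, A = 1.44 in², y = 0.2 in, Ī = 0.0192 in⁴.
Web: 0.9 × 4, A = 3.6 in², y = 2.4 in, Ī = 4.8 in⁴.
Centroid: ȳ = ΣA·y / ΣA = 1.7714 in.
Transfer each piece to the horizontal axis through the centroid using Ī + A·d² with d = y − 1.7714:
  flange: d = -1.5714 in → contributes +3.5751 in⁴
  web: d = 0.62857 in → contributes +6.2224 in⁴
Total I = 9.7975 in⁴.
Extreme fibre distance c = 2.6286 in; S = I/c = 3.7273 in³.

S_x ≈ 3.73 in³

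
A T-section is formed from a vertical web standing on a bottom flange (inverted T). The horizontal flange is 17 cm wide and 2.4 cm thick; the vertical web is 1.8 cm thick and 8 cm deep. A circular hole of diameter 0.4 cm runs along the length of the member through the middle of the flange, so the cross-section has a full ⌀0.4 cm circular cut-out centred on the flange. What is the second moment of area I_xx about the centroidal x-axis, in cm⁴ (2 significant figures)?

I_xx ≈ 380 cm⁴

Split into non-overlapping primitives; take the origin at the lower-left of the bounding box.
Flange: 17 × 2.4, A = 40.8 cm², y = 1.2 cm, Ī = 19.58 cm⁴.
Web: 1.8 × 8, A = 14.4 cm², y = 6.4 cm, Ī = 76.8 cm⁴.
Hole (subtracted): ⌀0.4, A = 0.1257 cm², y = 1.2 cm, Ī = 0.001257 cm⁴.
Centroid: ȳ = ΣA·y / ΣA = 2.56 cm.
Transfer each piece to the centroidal x-axis using Ī + A·d² with d = y − 2.56:
  flange: d = -1.36 cm → contributes +95.01 cm⁴
  web: d = 3.84 cm → contributes +289.2 cm⁴
  hole: d = -1.36 cm → contributes −0.2336 cm⁴
Total I = 384 cm⁴.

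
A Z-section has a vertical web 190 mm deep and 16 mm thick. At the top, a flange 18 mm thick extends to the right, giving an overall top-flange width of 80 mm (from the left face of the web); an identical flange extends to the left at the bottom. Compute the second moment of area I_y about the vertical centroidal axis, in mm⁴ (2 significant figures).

Break the section into simple shapes (no overlaps), measuring from the bottom-left corner of the bounding box.
Web: 16 × 190, A = 3 040 mm², x = 72 mm, Ī = 64 853 mm⁴.
Top flange (beyond web): 64 × 18, A = 1 152 mm², x = 112 mm, Ī = 393 216 mm⁴.
Bottom flange (beyond web): 64 × 18, A = 1 152 mm², x = 32 mm, Ī = 393 216 mm⁴.
Centroid: x̄ = ΣA·x / ΣA = 72 mm.
Transfer each piece to the vertical centroidal axis using Ī + A·d² with d = x − 72:
  web: d = 0 mm → contributes +64 853 mm⁴
  top flange (beyond web): d = 40 mm → contributes +2 236 416 mm⁴
  bottom flange (beyond web): d = -40 mm → contributes +2 236 416 mm⁴
Total I = 4 537 685 mm⁴.

I_y ≈ 4.5 × 10⁶ mm⁴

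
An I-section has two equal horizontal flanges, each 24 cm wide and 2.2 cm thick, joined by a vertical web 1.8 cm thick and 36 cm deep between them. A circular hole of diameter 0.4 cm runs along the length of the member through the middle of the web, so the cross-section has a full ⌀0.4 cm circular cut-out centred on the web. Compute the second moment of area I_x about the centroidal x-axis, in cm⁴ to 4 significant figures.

Break the section into simple shapes (no overlaps), measuring from the bottom-left corner of the bounding box.
Bottom flange: 24 × 2.2, A = 52.8 cm², y = 1.1 cm, Ī = 21.296 cm⁴.
Web: 1.8 × 36, A = 64.8 cm², y = 20.2 cm, Ī = 6998.4 cm⁴.
Top flange: 24 × 2.2, A = 52.8 cm², y = 39.3 cm, Ī = 21.296 cm⁴.
Hole (subtracted): ⌀0.4, A = 0.125664 cm², y = 20.2 cm, Ī = 0.00125664 cm⁴.
By symmetry the centroid is at mid-height, ȳ = 20.2 cm.
Transfer each piece to the centroidal x-axis using Ī + A·d² with d = y − 20.2:
  bottom flange: d = -19.1 cm → contributes +19283.3 cm⁴
  web: d = 0 cm → contributes +6998.4 cm⁴
  top flange: d = 19.1 cm → contributes +19283.3 cm⁴
  hole: d = 0 cm → contributes −0.00125664 cm⁴
Total I = 45564.9 cm⁴.

I_x ≈ 4.556 × 10⁴ cm⁴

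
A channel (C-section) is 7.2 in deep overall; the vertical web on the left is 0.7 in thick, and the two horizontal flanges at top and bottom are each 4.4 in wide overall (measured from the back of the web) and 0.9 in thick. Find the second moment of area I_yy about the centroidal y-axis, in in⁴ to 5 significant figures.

I_yy ≈ 21.689 in⁴

Break the section into simple shapes (no overlaps), measuring from the bottom-left corner of the bounding box.
Web: 0.7 × 7.2, A = 5.04 in², x = 0.35 in, Ī = 0.2058 in⁴.
Top flange (beyond web): 3.7 × 0.9, A = 3.33 in², x = 2.55 in, Ī = 3.798975 in⁴.
Bottom flange (beyond web): 3.7 × 0.9, A = 3.33 in², x = 2.55 in, Ī = 3.798975 in⁴.
Centroid: x̄ = ΣA·x / ΣA = 1.602308 in.
Transfer each piece to the centroidal y-axis using Ī + A·d² with d = x − 1.602308:
  web: d = -1.252308 in → contributes +8.109904 in⁴
  top flange (beyond web): d = 0.9476923 in → contributes +6.789717 in⁴
  bottom flange (beyond web): d = 0.9476923 in → contributes +6.789717 in⁴
Total I = 21.68934 in⁴.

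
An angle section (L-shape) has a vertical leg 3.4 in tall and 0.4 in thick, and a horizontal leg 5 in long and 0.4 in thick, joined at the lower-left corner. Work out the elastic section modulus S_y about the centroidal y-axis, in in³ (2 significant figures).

S_y ≈ 2.4 in³

Treat the section as a set of non-overlapping primitives; coordinates are from the bounding-box lower-left.
Vertical leg: 0.4 × 3.4, A = 1.36 in², x = 0.2 in, Ī = 0.01813 in⁴.
Horizontal leg (remainder): 4.6 × 0.4, A = 1.84 in², x = 2.7 in, Ī = 3.245 in⁴.
Centroid: x̄ = ΣA·x / ΣA = 1.638 in.
Transfer each piece to the centroidal y-axis using Ī + A·d² with d = x − 1.638:
  vertical leg: d = -1.438 in → contributes +2.828 in⁴
  horizontal leg (remainder): d = 1.063 in → contributes +5.322 in⁴
Total I = 8.15 in⁴.
Extreme fibre distance c = 3.363 in; S = I/c = 2.424 in³.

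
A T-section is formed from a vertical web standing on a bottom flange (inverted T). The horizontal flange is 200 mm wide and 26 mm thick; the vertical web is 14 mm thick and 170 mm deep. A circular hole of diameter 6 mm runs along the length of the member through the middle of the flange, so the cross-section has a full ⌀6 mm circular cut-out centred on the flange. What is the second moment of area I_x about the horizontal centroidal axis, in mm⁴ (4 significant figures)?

Treat the section as a set of non-overlapping primitives; coordinates are from the bounding-box lower-left.
Flange: 200 × 26, A = 5 200 mm², y = 13 mm, Ī = 292 933 mm⁴.
Web: 14 × 170, A = 2 380 mm², y = 111 mm, Ī = 5 731 833 mm⁴.
Hole (subtracted): ⌀6, A = 28.2743 mm², y = 13 mm, Ī = 63.6173 mm⁴.
Centroid: ȳ = ΣA·y / ΣA = 43.8857 mm.
Transfer each piece to the horizontal centroidal axis using Ī + A·d² with d = y − 43.8857:
  flange: d = -30.8857 mm → contributes +5 253 337 mm⁴
  web: d = 67.1143 mm → contributes +16 452 151 mm⁴
  hole: d = -30.8857 mm → contributes −27035.2 mm⁴
Total I = 21 678 453 mm⁴.

I_x ≈ 2.168 × 10⁷ mm⁴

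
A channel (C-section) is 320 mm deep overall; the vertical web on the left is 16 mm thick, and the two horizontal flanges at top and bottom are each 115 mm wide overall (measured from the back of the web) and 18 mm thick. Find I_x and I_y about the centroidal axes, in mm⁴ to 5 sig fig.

I_x ≈ 1.2505 × 10⁸ mm⁴, I_y ≈ 9.9675 × 10⁶ mm⁴

Split into non-overlapping primitives; take the origin at the lower-left of the bounding box.
Web: 16 × 320, A = 5 120 mm², y = 160 mm, Ī = 43 690 667 mm⁴.
Top flange (beyond web): 99 × 18, A = 1 782 mm², y = 311 mm, Ī = 48 114 mm⁴.
Bottom flange (beyond web): 99 × 18, A = 1 782 mm², y = 9 mm, Ī = 48 114 mm⁴.
By symmetry the centroid is at mid-height, ȳ = 160 mm.
Transfer each piece to the centroidal x-axis using Ī + A·d² with d = y − 160:
  web: d = 0 mm → contributes +43 690 667 mm⁴
  top flange (beyond web): d = 151 mm → contributes +40 679 496 mm⁴
  bottom flange (beyond web): d = -151 mm → contributes +40 679 496 mm⁴
Total I = 125 049 659 mm⁴.
For the y-axis: x̄ = 31.59857 mm.
Repeating about the centroidal y-axis gives I_y = 9 967 543 mm⁴.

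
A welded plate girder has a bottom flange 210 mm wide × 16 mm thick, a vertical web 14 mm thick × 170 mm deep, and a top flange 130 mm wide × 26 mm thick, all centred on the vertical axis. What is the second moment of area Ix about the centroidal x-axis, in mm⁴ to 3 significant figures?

Treat the section as a set of non-overlapping primitives; coordinates are from the bounding-box lower-left.
Bottom plate: 210 × 16, A = 3 360 mm², y = 8 mm, Ī = 71 680 mm⁴.
Web plate: 14 × 170, A = 2 380 mm², y = 101 mm, Ī = 5 731 833 mm⁴.
Top plate: 130 × 26, A = 3 380 mm², y = 199 mm, Ī = 190 407 mm⁴.
Centroid: ȳ = ΣA·y / ΣA = 103.06 mm.
Transfer each piece to the centroidal x-axis using Ī + A·d² with d = y − 103.06:
  bottom plate: d = -95.057 mm → contributes +30 432 091 mm⁴
  web plate: d = -2.057 mm → contributes +5 741 904 mm⁴
  top plate: d = 95.943 mm → contributes +31 303 496 mm⁴
Total I = 67 477 490 mm⁴.

Ix ≈ 6.75 × 10⁷ mm⁴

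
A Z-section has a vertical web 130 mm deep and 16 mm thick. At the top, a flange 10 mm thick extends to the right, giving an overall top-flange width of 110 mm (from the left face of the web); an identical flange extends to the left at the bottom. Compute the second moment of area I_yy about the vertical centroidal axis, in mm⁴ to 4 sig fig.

Break the section into simple shapes (no overlaps), measuring from the bottom-left corner of the bounding box.
Web: 16 × 130, A = 2 080 mm², x = 102 mm, Ī = 44373.3 mm⁴.
Top flange (beyond web): 94 × 10, A = 940 mm², x = 157 mm, Ī = 692 153 mm⁴.
Bottom flange (beyond web): 94 × 10, A = 940 mm², x = 47 mm, Ī = 692 153 mm⁴.
Centroid: x̄ = ΣA·x / ΣA = 102 mm.
Transfer each piece to the vertical centroidal axis using Ī + A·d² with d = x − 102:
  web: d = 0 mm → contributes +44373.3 mm⁴
  top flange (beyond web): d = 55 mm → contributes +3 535 653 mm⁴
  bottom flange (beyond web): d = -55 mm → contributes +3 535 653 mm⁴
Total I = 7 115 680 mm⁴.

I_yy ≈ 7.116 × 10⁶ mm⁴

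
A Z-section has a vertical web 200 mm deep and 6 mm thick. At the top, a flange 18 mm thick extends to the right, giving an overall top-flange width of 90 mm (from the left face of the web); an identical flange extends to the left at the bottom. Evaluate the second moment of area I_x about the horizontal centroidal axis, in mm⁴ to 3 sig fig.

I_x ≈ 2.91 × 10⁷ mm⁴

Split into non-overlapping primitives; take the origin at the lower-left of the bounding box.
Web: 6 × 200, A = 1 200 mm², y = 100 mm, Ī = 4 000 000 mm⁴.
Top flange (beyond web): 84 × 18, A = 1 512 mm², y = 191 mm, Ī = 40 824 mm⁴.
Bottom flange (beyond web): 84 × 18, A = 1 512 mm², y = 9 mm, Ī = 40 824 mm⁴.
Centroid: ȳ = ΣA·y / ΣA = 100 mm.
Transfer each piece to the horizontal centroidal axis using Ī + A·d² with d = y − 100:
  web: d = 0 mm → contributes +4 000 000 mm⁴
  top flange (beyond web): d = 91 mm → contributes +12 561 696 mm⁴
  bottom flange (beyond web): d = -91 mm → contributes +12 561 696 mm⁴
Total I = 29 123 392 mm⁴.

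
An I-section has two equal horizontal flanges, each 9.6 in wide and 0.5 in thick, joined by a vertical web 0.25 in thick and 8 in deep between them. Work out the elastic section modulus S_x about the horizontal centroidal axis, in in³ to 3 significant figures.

S_x ≈ 40.9 in³

Treat the section as a set of non-overlapping primitives; coordinates are from the bounding-box lower-left.
Bottom flange: 9.6 × 0.5, A = 4.8 in², y = 0.25 in, Ī = 0.1 in⁴.
Web: 0.25 × 8, A = 2 in², y = 4.5 in, Ī = 10.667 in⁴.
Top flange: 9.6 × 0.5, A = 4.8 in², y = 8.75 in, Ī = 0.1 in⁴.
By symmetry the centroid is at mid-height, ȳ = 4.5 in.
Transfer each piece to the horizontal centroidal axis using Ī + A·d² with d = y − 4.5:
  bottom flange: d = -4.25 in → contributes +86.8 in⁴
  web: d = 0 in → contributes +10.667 in⁴
  top flange: d = 4.25 in → contributes +86.8 in⁴
Total I = 184.27 in⁴.
Extreme fibre distance c = 4.5 in; S = I/c = 40.948 in³.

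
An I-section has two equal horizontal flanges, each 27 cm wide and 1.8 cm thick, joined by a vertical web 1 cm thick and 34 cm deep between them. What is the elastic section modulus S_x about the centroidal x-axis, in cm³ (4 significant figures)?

Break the section into simple shapes (no overlaps), measuring from the bottom-left corner of the bounding box.
Bottom flange: 27 × 1.8, A = 48.6 cm², y = 0.9 cm, Ī = 13.122 cm⁴.
Web: 1 × 34, A = 34 cm², y = 18.8 cm, Ī = 3275.33 cm⁴.
Top flange: 27 × 1.8, A = 48.6 cm², y = 36.7 cm, Ī = 13.122 cm⁴.
By symmetry the centroid is at mid-height, ȳ = 18.8 cm.
Transfer each piece to the centroidal x-axis using Ī + A·d² with d = y − 18.8:
  bottom flange: d = -17.9 cm → contributes +15 585 cm⁴
  web: d = 0 cm → contributes +3275.33 cm⁴
  top flange: d = 17.9 cm → contributes +15 585 cm⁴
Total I = 34445.4 cm⁴.
Extreme fibre distance c = 18.8 cm; S = I/c = 1832.2 cm³.

S_x ≈ 1832 cm³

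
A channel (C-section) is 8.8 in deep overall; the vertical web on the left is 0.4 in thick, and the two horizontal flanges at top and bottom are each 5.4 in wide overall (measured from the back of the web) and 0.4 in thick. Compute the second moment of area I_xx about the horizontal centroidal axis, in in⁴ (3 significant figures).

I_xx ≈ 93.3 in⁴

Split into non-overlapping primitives; take the origin at the lower-left of the bounding box.
Web: 0.4 × 8.8, A = 3.52 in², y = 4.4 in, Ī = 22.716 in⁴.
Top flange (beyond web): 5 × 0.4, A = 2 in², y = 8.6 in, Ī = 0.026667 in⁴.
Bottom flange (beyond web): 5 × 0.4, A = 2 in², y = 0.2 in, Ī = 0.026667 in⁴.
By symmetry the centroid is at mid-height, ȳ = 4.4 in.
Transfer each piece to the horizontal centroidal axis using Ī + A·d² with d = y − 4.4:
  web: d = 0 in → contributes +22.716 in⁴
  top flange (beyond web): d = 4.2 in → contributes +35.307 in⁴
  bottom flange (beyond web): d = -4.2 in → contributes +35.307 in⁴
Total I = 93.329 in⁴.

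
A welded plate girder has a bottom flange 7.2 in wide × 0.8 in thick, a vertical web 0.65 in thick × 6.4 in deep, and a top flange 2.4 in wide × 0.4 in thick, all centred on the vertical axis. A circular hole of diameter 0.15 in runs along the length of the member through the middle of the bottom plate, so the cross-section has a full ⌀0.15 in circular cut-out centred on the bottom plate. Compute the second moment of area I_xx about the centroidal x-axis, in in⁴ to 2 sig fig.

I_xx ≈ 72 in⁴

Treat the section as a set of non-overlapping primitives; coordinates are from the bounding-box lower-left.
Bottom plate: 7.2 × 0.8, A = 5.76 in², y = 0.4 in, Ī = 0.3072 in⁴.
Web plate: 0.65 × 6.4, A = 4.16 in², y = 4 in, Ī = 14.2 in⁴.
Top plate: 2.4 × 0.4, A = 0.96 in², y = 7.4 in, Ī = 0.0128 in⁴.
Hole (subtracted): ⌀0.15, A = 0.01767 in², y = 0.4 in, Ī = 0.00002485 in⁴.
Centroid: ȳ = ΣA·y / ΣA = 2.397 in.
Transfer each piece to the centroidal x-axis using Ī + A·d² with d = y − 2.397:
  bottom plate: d = -1.997 in → contributes +23.29 in⁴
  web plate: d = 1.603 in → contributes +24.88 in⁴
  top plate: d = 5.003 in → contributes +24.04 in⁴
  hole: d = -1.997 in → contributes −0.07052 in⁴
Total I = 72.14 in⁴.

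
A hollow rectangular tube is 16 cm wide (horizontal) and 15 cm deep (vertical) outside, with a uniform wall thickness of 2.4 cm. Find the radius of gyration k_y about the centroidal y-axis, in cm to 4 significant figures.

Split into non-overlapping primitives; take the origin at the lower-left of the bounding box.
Outer rectangle: 16 × 15, A = 240 cm², x = 8 cm, Ī = 5 120 cm⁴.
Inner void (subtracted): 11.2 × 10.2, A = 114.24 cm², x = 8 cm, Ī = 1194.19 cm⁴.
By symmetry the centroid is at mid-width, x̄ = 8 cm.
All pieces are centred on the centroidal y-axis, so I = ΣĪ (holes subtracted) = 3925.81 cm⁴.
Radius of gyration: k = √(I/A) = √(3925.81 / 125.76) = 5.58719 cm.

k_y ≈ 5.587 cm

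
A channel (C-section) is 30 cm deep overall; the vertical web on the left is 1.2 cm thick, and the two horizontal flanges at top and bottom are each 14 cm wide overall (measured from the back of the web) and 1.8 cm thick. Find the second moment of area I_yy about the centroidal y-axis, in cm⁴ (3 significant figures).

Decompose the section into non-overlapping parts with the origin at the bottom-left of its bounding rectangle.
Web: 1.2 × 30, A = 36 cm², x = 0.6 cm, Ī = 4.32 cm⁴.
Top flange (beyond web): 12.8 × 1.8, A = 23.04 cm², x = 7.6 cm, Ī = 314.57 cm⁴.
Bottom flange (beyond web): 12.8 × 1.8, A = 23.04 cm², x = 7.6 cm, Ī = 314.57 cm⁴.
Centroid: x̄ = ΣA·x / ΣA = 4.5298 cm.
Transfer each piece to the centroidal y-axis using Ī + A·d² with d = x − 4.5298:
  web: d = -3.9298 cm → contributes +560.29 cm⁴
  top flange (beyond web): d = 3.0702 cm → contributes +531.75 cm⁴
  bottom flange (beyond web): d = 3.0702 cm → contributes +531.75 cm⁴
Total I = 1623.8 cm⁴.

I_yy ≈ 1620 cm⁴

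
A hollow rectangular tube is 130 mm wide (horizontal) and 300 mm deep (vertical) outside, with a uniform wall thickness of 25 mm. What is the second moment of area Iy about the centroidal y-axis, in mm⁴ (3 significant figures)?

Break the section into simple shapes (no overlaps), measuring from the bottom-left corner of the bounding box.
Outer rectangle: 130 × 300, A = 39 000 mm², x = 65 mm, Ī = 54 925 000 mm⁴.
Inner void (subtracted): 80 × 250, A = 20 000 mm², x = 65 mm, Ī = 10 666 667 mm⁴.
By symmetry the centroid is at mid-width, x̄ = 65 mm.
All pieces are centred on the centroidal y-axis, so I = ΣĪ (holes subtracted) = 44 258 333 mm⁴.

Iy ≈ 4.43 × 10⁷ mm⁴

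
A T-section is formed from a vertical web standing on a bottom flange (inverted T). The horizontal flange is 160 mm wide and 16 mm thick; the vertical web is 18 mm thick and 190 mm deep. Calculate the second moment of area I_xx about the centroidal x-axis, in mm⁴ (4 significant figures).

Split into non-overlapping primitives; take the origin at the lower-left of the bounding box.
Flange: 160 × 16, A = 2 560 mm², y = 8 mm, Ī = 54613.3 mm⁴.
Web: 18 × 190, A = 3 420 mm², y = 111 mm, Ī = 10 288 500 mm⁴.
Centroid: ȳ = ΣA·y / ΣA = 66.9064 mm.
Transfer each piece to the centroidal x-axis using Ī + A·d² with d = y − 66.9064:
  flange: d = -58.9064 mm → contributes +8 937 707 mm⁴
  web: d = 44.0936 mm → contributes +16 937 834 mm⁴
Total I = 25 875 541 mm⁴.

I_xx ≈ 2.588 × 10⁷ mm⁴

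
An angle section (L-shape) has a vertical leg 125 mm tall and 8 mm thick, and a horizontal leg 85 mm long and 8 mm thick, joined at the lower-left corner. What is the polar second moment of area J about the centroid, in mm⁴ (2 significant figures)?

J ≈ 3.6 × 10⁶ mm⁴

Decompose the section into non-overlapping parts with the origin at the bottom-left of its bounding rectangle.
Vertical leg: 8 × 125, A = 1 000 mm², y = 62.5 mm, Ī = 1 302 083 mm⁴.
Horizontal leg (remainder): 77 × 8, A = 616 mm², y = 4 mm, Ī = 3 285 mm⁴.
Centroid: ȳ = ΣA·y / ΣA = 40.2 mm.
Transfer each piece to the centroidal x-axis using Ī + A·d² with d = y − 40.2:
  vertical leg: d = 22.3 mm → contributes +1 799 351 mm⁴
  horizontal leg (remainder): d = -36.2 mm → contributes +810 538 mm⁴
Total I = 2 609 890 mm⁴.
For the y-axis: x̄ = 20.2 mm.
Repeating about the centroidal y-axis gives I_y = 998 210 mm⁴.
Polar second moment: J = I_x + I_y = 3 608 099 mm⁴.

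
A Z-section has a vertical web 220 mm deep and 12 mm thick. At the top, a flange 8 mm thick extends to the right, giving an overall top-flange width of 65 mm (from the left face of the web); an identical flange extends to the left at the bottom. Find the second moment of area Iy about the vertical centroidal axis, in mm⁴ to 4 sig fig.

Break the section into simple shapes (no overlaps), measuring from the bottom-left corner of the bounding box.
Web: 12 × 220, A = 2 640 mm², x = 59 mm, Ī = 31 680 mm⁴.
Top flange (beyond web): 53 × 8, A = 424 mm², x = 91.5 mm, Ī = 99251.3 mm⁴.
Bottom flange (beyond web): 53 × 8, A = 424 mm², x = 26.5 mm, Ī = 99251.3 mm⁴.
Centroid: x̄ = ΣA·x / ΣA = 59 mm.
Transfer each piece to the vertical centroidal axis using Ī + A·d² with d = x − 59:
  web: d = 0 mm → contributes +31 680 mm⁴
  top flange (beyond web): d = 32.5 mm → contributes +547 101 mm⁴
  bottom flange (beyond web): d = -32.5 mm → contributes +547 101 mm⁴
Total I = 1 125 883 mm⁴.

Iy ≈ 1.126 × 10⁶ mm⁴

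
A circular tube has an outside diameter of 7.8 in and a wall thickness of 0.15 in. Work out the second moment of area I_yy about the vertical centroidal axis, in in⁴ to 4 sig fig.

Split into non-overlapping primitives; take the origin at the lower-left of the bounding box.
Outer circle: ⌀7.8, A = 47.7836 in², x = 3.9 in, Ī = 181.697 in⁴.
Bore (subtracted): ⌀7.5, A = 44.1786 in², x = 3.9 in, Ī = 155.316 in⁴.
By symmetry the centroid is at mid-width, x̄ = 3.9 in.
All pieces are centred on the vertical centroidal axis, so I = ΣĪ (holes subtracted) = 26.3817 in⁴.

I_yy ≈ 26.38 in⁴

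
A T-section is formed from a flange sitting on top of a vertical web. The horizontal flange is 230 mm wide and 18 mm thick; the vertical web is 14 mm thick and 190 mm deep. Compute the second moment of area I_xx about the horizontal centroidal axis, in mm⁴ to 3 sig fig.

Decompose the section into non-overlapping parts with the origin at the bottom-left of its bounding rectangle.
Flange: 230 × 18, A = 4 140 mm², y = 199 mm, Ī = 111 780 mm⁴.
Web: 14 × 190, A = 2 660 mm², y = 95 mm, Ī = 8 002 167 mm⁴.
Centroid: ȳ = ΣA·y / ΣA = 158.32 mm.
Transfer each piece to the horizontal centroidal axis using Ī + A·d² with d = y − 158.32:
  flange: d = 40.682 mm → contributes +6 963 703 mm⁴
  web: d = -63.318 mm → contributes +18 666 438 mm⁴
Total I = 25 630 141 mm⁴.

I_xx ≈ 2.56 × 10⁷ mm⁴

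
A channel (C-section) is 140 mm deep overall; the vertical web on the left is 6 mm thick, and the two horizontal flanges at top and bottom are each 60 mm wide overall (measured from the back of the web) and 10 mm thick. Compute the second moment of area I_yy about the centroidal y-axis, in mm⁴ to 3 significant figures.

Decompose the section into non-overlapping parts with the origin at the bottom-left of its bounding rectangle.
Web: 6 × 140, A = 840 mm², x = 3 mm, Ī = 2 520 mm⁴.
Top flange (beyond web): 54 × 10, A = 540 mm², x = 33 mm, Ī = 131 220 mm⁴.
Bottom flange (beyond web): 54 × 10, A = 540 mm², x = 33 mm, Ī = 131 220 mm⁴.
Centroid: x̄ = ΣA·x / ΣA = 19.875 mm.
Transfer each piece to the centroidal y-axis using Ī + A·d² with d = x − 19.875:
  web: d = -16.875 mm → contributes +241 723 mm⁴
  top flange (beyond web): d = 13.125 mm → contributes +224 243 mm⁴
  bottom flange (beyond web): d = 13.125 mm → contributes +224 243 mm⁴
Total I = 690 210 mm⁴.

I_yy ≈ 6.90 × 10⁵ mm⁴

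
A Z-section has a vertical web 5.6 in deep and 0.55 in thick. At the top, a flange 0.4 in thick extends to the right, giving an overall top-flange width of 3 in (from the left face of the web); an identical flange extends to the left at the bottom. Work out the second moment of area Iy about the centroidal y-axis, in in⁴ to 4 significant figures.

Iy ≈ 5.468 in⁴

Break the section into simple shapes (no overlaps), measuring from the bottom-left corner of the bounding box.
Web: 0.55 × 5.6, A = 3.08 in², x = 2.725 in, Ī = 0.0776417 in⁴.
Top flange (beyond web): 2.45 × 0.4, A = 0.98 in², x = 4.225 in, Ī = 0.490204 in⁴.
Bottom flange (beyond web): 2.45 × 0.4, A = 0.98 in², x = 1.225 in, Ī = 0.490204 in⁴.
Centroid: x̄ = ΣA·x / ΣA = 2.725 in.
Transfer each piece to the centroidal y-axis using Ī + A·d² with d = x − 2.725:
  web: d = 0 in → contributes +0.0776417 in⁴
  top flange (beyond web): d = 1.5 in → contributes +2.6952 in⁴
  bottom flange (beyond web): d = -1.5 in → contributes +2.6952 in⁴
Total I = 5.46805 in⁴.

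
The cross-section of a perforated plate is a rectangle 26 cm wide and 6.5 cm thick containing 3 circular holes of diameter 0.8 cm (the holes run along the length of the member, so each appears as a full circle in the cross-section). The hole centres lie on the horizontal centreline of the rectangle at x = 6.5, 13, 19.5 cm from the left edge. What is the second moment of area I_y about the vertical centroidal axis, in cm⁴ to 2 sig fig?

Decompose the section into non-overlapping parts with the origin at the bottom-left of its bounding rectangle.
Plate: 26 × 6.5, A = 169 cm², x = 13 cm, Ī = 9 520 cm⁴.
Hole 1 (subtracted): ⌀0.8, A = 0.5027 cm², x = 6.5 cm, Ī = 0.02011 cm⁴.
Hole 2 (subtracted): ⌀0.8, A = 0.5027 cm², x = 13 cm, Ī = 0.02011 cm⁴.
Hole 3 (subtracted): ⌀0.8, A = 0.5027 cm², x = 19.5 cm, Ī = 0.02011 cm⁴.
By symmetry the centroid is at mid-width, x̄ = 13 cm.
Transfer each piece to the vertical centroidal axis using Ī + A·d² with d = x − 13:
  plate: d = 0 cm → contributes +9 520 cm⁴
  hole 1: d = -6.5 cm → contributes −21.26 cm⁴
  hole 2: d = 0 cm → contributes −0.02011 cm⁴
  hole 3: d = 6.5 cm → contributes −21.26 cm⁴
Total I = 9 478 cm⁴.

I_y ≈ 9500 cm⁴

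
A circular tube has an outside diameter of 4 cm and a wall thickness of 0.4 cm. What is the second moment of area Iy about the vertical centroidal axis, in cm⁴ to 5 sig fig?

Iy ≈ 7.4192 cm⁴

Break the section into simple shapes (no overlaps), measuring from the bottom-left corner of the bounding box.
Outer circle: ⌀4, A = 12.56637 cm², x = 2 cm, Ī = 12.56637 cm⁴.
Bore (subtracted): ⌀3.2, A = 8.042477 cm², x = 2 cm, Ī = 5.147185 cm⁴.
By symmetry the centroid is at mid-width, x̄ = 2 cm.
All pieces are centred on the vertical centroidal axis, so I = ΣĪ (holes subtracted) = 7.419185 cm⁴.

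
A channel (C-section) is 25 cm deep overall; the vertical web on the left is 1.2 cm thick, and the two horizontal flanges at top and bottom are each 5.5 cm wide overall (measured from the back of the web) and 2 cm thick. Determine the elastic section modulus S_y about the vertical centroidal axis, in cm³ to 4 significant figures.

Split into non-overlapping primitives; take the origin at the lower-left of the bounding box.
Web: 1.2 × 25, A = 30 cm², x = 0.6 cm, Ī = 3.6 cm⁴.
Top flange (beyond web): 4.3 × 2, A = 8.6 cm², x = 3.35 cm, Ī = 13.2512 cm⁴.
Bottom flange (beyond web): 4.3 × 2, A = 8.6 cm², x = 3.35 cm, Ī = 13.2512 cm⁴.
Centroid: x̄ = ΣA·x / ΣA = 1.60212 cm.
Transfer each piece to the vertical centroidal axis using Ī + A·d² with d = x − 1.60212:
  web: d = -1.00212 cm → contributes +33.7273 cm⁴
  top flange (beyond web): d = 1.74788 cm → contributes +39.5249 cm⁴
  bottom flange (beyond web): d = 1.74788 cm → contributes +39.5249 cm⁴
Total I = 112.777 cm⁴.
Extreme fibre distance c = 3.89788 cm; S = I/c = 28.9329 cm³.

S_y ≈ 28.93 cm³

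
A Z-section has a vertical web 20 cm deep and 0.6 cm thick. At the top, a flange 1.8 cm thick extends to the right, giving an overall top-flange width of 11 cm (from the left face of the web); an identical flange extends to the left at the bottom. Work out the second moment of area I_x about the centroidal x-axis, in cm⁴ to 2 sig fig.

Split into non-overlapping primitives; take the origin at the lower-left of the bounding box.
Web: 0.6 × 20, A = 12 cm², y = 10 cm, Ī = 400 cm⁴.
Top flange (beyond web): 10.4 × 1.8, A = 18.72 cm², y = 19.1 cm, Ī = 5.054 cm⁴.
Bottom flange (beyond web): 10.4 × 1.8, A = 18.72 cm², y = 0.9 cm, Ī = 5.054 cm⁴.
Centroid: ȳ = ΣA·y / ΣA = 10 cm.
Transfer each piece to the centroidal x-axis using Ī + A·d² with d = y − 10:
  web: d = 0 cm → contributes +400 cm⁴
  top flange (beyond web): d = 9.1 cm → contributes +1 555 cm⁴
  bottom flange (beyond web): d = -9.1 cm → contributes +1 555 cm⁴
Total I = 3 511 cm⁴.

I_x ≈ 3500 cm⁴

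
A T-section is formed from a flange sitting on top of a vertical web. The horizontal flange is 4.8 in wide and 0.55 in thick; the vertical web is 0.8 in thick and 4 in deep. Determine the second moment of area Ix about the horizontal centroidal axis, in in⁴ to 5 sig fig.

Break the section into simple shapes (no overlaps), measuring from the bottom-left corner of the bounding box.
Flange: 4.8 × 0.55, A = 2.64 in², y = 4.275 in, Ī = 0.06655 in⁴.
Web: 0.8 × 4, A = 3.2 in², y = 2 in, Ī = 4.266667 in⁴.
Centroid: ȳ = ΣA·y / ΣA = 3.028425 in.
Transfer each piece to the horizontal centroidal axis using Ī + A·d² with d = y − 3.028425:
  flange: d = 1.246575 in → contributes +4.168978 in⁴
  web: d = -1.028425 in → contributes +7.65117 in⁴
Total I = 11.82015 in⁴.

Ix ≈ 11.820 in⁴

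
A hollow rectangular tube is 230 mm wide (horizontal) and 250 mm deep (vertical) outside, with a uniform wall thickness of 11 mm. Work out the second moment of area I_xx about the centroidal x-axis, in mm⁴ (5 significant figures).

I_xx ≈ 9.4038 × 10⁷ mm⁴

Treat the section as a set of non-overlapping primitives; coordinates are from the bounding-box lower-left.
Outer rectangle: 230 × 250, A = 57 500 mm², y = 125 mm, Ī = 299 479 167 mm⁴.
Inner void (subtracted): 208 × 228, A = 47 424 mm², y = 125 mm, Ī = 205 440 768 mm⁴.
By symmetry the centroid is at mid-height, ȳ = 125 mm.
All pieces are centred on the centroidal x-axis, so I = ΣĪ (holes subtracted) = 94 038 399 mm⁴.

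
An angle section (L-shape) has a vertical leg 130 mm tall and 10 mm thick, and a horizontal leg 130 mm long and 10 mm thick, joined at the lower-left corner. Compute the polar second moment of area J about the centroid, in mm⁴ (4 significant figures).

Decompose the section into non-overlapping parts with the origin at the bottom-left of its bounding rectangle.
Vertical leg: 10 × 130, A = 1 300 mm², y = 65 mm, Ī = 1 830 833 mm⁴.
Horizontal leg (remainder): 120 × 10, A = 1 200 mm², y = 5 mm, Ī = 10 000 mm⁴.
Centroid: ȳ = ΣA·y / ΣA = 36.2 mm.
Transfer each piece to the centroidal x-axis using Ī + A·d² with d = y − 36.2:
  vertical leg: d = 28.8 mm → contributes +2 909 105 mm⁴
  horizontal leg (remainder): d = -31.2 mm → contributes +1 178 128 mm⁴
Total I = 4 087 233 mm⁴.
For the y-axis: x̄ = 36.2 mm.
Repeating about the centroidal y-axis gives I_y = 4 087 233 mm⁴.
Polar second moment: J = I_x + I_y = 8 174 467 mm⁴.

J ≈ 8.174 × 10⁶ mm⁴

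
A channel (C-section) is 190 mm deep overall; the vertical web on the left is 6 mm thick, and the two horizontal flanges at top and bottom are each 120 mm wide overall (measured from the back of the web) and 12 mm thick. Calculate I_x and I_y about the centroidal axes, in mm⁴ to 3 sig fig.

Decompose the section into non-overlapping parts with the origin at the bottom-left of its bounding rectangle.
Web: 6 × 190, A = 1 140 mm², y = 95 mm, Ī = 3 429 500 mm⁴.
Top flange (beyond web): 114 × 12, A = 1 368 mm², y = 184 mm, Ī = 16 416 mm⁴.
Bottom flange (beyond web): 114 × 12, A = 1 368 mm², y = 6 mm, Ī = 16 416 mm⁴.
By symmetry the centroid is at mid-height, ȳ = 95 mm.
Transfer each piece to the centroidal x-axis using Ī + A·d² with d = y − 95:
  web: d = 0 mm → contributes +3 429 500 mm⁴
  top flange (beyond web): d = 89 mm → contributes +10 852 344 mm⁴
  bottom flange (beyond web): d = -89 mm → contributes +10 852 344 mm⁴
Total I = 25 134 188 mm⁴.
For the y-axis: x̄ = 45.353 mm.
Repeating about the centroidal y-axis gives I_y = 5 863 449 mm⁴.

I_x ≈ 2.51 × 10⁷ mm⁴, I_y ≈ 5.86 × 10⁶ mm⁴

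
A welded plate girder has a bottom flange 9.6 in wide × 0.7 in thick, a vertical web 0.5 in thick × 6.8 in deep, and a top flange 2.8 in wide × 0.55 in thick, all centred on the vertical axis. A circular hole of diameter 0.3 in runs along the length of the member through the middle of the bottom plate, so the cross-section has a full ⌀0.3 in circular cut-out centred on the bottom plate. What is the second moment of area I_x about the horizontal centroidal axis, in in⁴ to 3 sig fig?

Decompose the section into non-overlapping parts with the origin at the bottom-left of its bounding rectangle.
Bottom plate: 9.6 × 0.7, A = 6.72 in², y = 0.35 in, Ī = 0.2744 in⁴.
Web plate: 0.5 × 6.8, A = 3.4 in², y = 4.1 in, Ī = 13.101 in⁴.
Top plate: 2.8 × 0.55, A = 1.54 in², y = 7.775 in, Ī = 0.038821 in⁴.
Hole (subtracted): ⌀0.3, A = 0.070686 in², y = 0.35 in, Ī = 0.00039761 in⁴.
Centroid: ȳ = ΣA·y / ΣA = 2.4368 in.
Transfer each piece to the horizontal centroidal axis using Ī + A·d² with d = y − 2.4368:
  bottom plate: d = -2.0868 in → contributes +29.538 in⁴
  web plate: d = 1.6632 in → contributes +22.507 in⁴
  top plate: d = 5.3382 in → contributes +43.923 in⁴
  hole: d = -2.0868 in → contributes −0.30821 in⁴
Total I = 95.66 in⁴.

I_x ≈ 95.7 in⁴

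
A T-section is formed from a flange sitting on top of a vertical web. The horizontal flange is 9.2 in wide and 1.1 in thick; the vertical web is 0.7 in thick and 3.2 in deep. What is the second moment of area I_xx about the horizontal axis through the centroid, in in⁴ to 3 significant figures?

I_xx ≈ 11.4 in⁴

Decompose the section into non-overlapping parts with the origin at the bottom-left of its bounding rectangle.
Flange: 9.2 × 1.1, A = 10.12 in², y = 3.75 in, Ī = 1.0204 in⁴.
Web: 0.7 × 3.2, A = 2.24 in², y = 1.6 in, Ī = 1.9115 in⁴.
Centroid: ȳ = ΣA·y / ΣA = 3.3604 in.
Transfer each piece to the horizontal axis through the centroid using Ī + A·d² with d = y − 3.3604:
  flange: d = 0.38964 in → contributes +2.5569 in⁴
  web: d = -1.7604 in → contributes +8.8529 in⁴
Total I = 11.41 in⁴.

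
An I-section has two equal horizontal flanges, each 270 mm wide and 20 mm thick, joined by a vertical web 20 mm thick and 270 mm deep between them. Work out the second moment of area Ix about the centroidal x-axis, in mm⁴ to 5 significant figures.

Decompose the section into non-overlapping parts with the origin at the bottom-left of its bounding rectangle.
Bottom flange: 270 × 20, A = 5 400 mm², y = 10 mm, Ī = 180 000 mm⁴.
Web: 20 × 270, A = 5 400 mm², y = 155 mm, Ī = 32 805 000 mm⁴.
Top flange: 270 × 20, A = 5 400 mm², y = 300 mm, Ī = 180 000 mm⁴.
By symmetry the centroid is at mid-height, ȳ = 155 mm.
Transfer each piece to the centroidal x-axis using Ī + A·d² with d = y − 155:
  bottom flange: d = -145 mm → contributes +113 715 000 mm⁴
  web: d = 0 mm → contributes +32 805 000 mm⁴
  top flange: d = 145 mm → contributes +113 715 000 mm⁴
Total I = 260 235 000 mm⁴.

Ix ≈ 2.6024 × 10⁸ mm⁴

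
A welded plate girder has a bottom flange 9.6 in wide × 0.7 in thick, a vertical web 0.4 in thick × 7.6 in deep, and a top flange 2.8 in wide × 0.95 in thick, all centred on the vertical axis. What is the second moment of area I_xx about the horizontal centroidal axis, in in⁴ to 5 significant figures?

I_xx ≈ 157.49 in⁴

Decompose the section into non-overlapping parts with the origin at the bottom-left of its bounding rectangle.
Bottom plate: 9.6 × 0.7, A = 6.72 in², y = 0.35 in, Ī = 0.2744 in⁴.
Web plate: 0.4 × 7.6, A = 3.04 in², y = 4.5 in, Ī = 14.63253 in⁴.
Top plate: 2.8 × 0.95, A = 2.66 in², y = 8.775 in, Ī = 0.2000542 in⁴.
Centroid: ȳ = ΣA·y / ΣA = 3.170169 in.
Transfer each piece to the horizontal centroidal axis using Ī + A·d² with d = y − 3.170169:
  bottom plate: d = -2.820169 in → contributes +53.72094 in⁴
  web plate: d = 1.329831 in → contributes +20.00862 in⁴
  top plate: d = 5.604831 in → contributes +83.76164 in⁴
Total I = 157.4912 in⁴.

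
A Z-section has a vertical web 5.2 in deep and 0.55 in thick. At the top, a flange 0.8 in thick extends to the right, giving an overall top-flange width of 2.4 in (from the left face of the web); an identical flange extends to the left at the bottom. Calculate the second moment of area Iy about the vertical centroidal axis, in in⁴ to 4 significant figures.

Treat the section as a set of non-overlapping primitives; coordinates are from the bounding-box lower-left.
Web: 0.55 × 5.2, A = 2.86 in², x = 2.125 in, Ī = 0.0720958 in⁴.
Top flange (beyond web): 1.85 × 0.8, A = 1.48 in², x = 3.325 in, Ī = 0.422108 in⁴.
Bottom flange (beyond web): 1.85 × 0.8, A = 1.48 in², x = 0.925 in, Ī = 0.422108 in⁴.
Centroid: x̄ = ΣA·x / ΣA = 2.125 in.
Transfer each piece to the vertical centroidal axis using Ī + A·d² with d = x − 2.125:
  web: d = 0 in → contributes +0.0720958 in⁴
  top flange (beyond web): d = 1.2 in → contributes +2.55331 in⁴
  bottom flange (beyond web): d = -1.2 in → contributes +2.55331 in⁴
Total I = 5.17871 in⁴.

Iy ≈ 5.179 in⁴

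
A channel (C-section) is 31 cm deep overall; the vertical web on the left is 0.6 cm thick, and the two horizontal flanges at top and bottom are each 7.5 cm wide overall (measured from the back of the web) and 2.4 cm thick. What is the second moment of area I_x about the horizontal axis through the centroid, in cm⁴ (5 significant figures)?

Decompose the section into non-overlapping parts with the origin at the bottom-left of its bounding rectangle.
Web: 0.6 × 31, A = 18.6 cm², y = 15.5 cm, Ī = 1489.55 cm⁴.
Top flange (beyond web): 6.9 × 2.4, A = 16.56 cm², y = 29.8 cm, Ī = 7.9488 cm⁴.
Bottom flange (beyond web): 6.9 × 2.4, A = 16.56 cm², y = 1.2 cm, Ī = 7.9488 cm⁴.
By symmetry the centroid is at mid-height, ȳ = 15.5 cm.
Transfer each piece to the horizontal axis through the centroid using Ī + A·d² with d = y − 15.5:
  web: d = 0 cm → contributes +1489.55 cm⁴
  top flange (beyond web): d = 14.3 cm → contributes +3394.303 cm⁴
  bottom flange (beyond web): d = -14.3 cm → contributes +3394.303 cm⁴
Total I = 8278.156 cm⁴.

I_x ≈ 8278.2 cm⁴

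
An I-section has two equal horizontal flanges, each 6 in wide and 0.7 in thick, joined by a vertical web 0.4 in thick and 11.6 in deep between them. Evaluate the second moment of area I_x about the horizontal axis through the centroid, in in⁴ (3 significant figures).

Decompose the section into non-overlapping parts with the origin at the bottom-left of its bounding rectangle.
Bottom flange: 6 × 0.7, A = 4.2 in², y = 0.35 in, Ī = 0.1715 in⁴.
Web: 0.4 × 11.6, A = 4.64 in², y = 6.5 in, Ī = 52.03 in⁴.
Top flange: 6 × 0.7, A = 4.2 in², y = 12.65 in, Ī = 0.1715 in⁴.
By symmetry the centroid is at mid-height, ȳ = 6.5 in.
Transfer each piece to the horizontal axis through the centroid using Ī + A·d² with d = y − 6.5:
  bottom flange: d = -6.15 in → contributes +159.03 in⁴
  web: d = 0 in → contributes +52.03 in⁴
  top flange: d = 6.15 in → contributes +159.03 in⁴
Total I = 370.08 in⁴.

I_x ≈ 370 in⁴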